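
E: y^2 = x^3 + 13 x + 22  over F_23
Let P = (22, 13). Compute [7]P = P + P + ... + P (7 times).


k = 7 = 111_2 (binary, LSB first: 111)
Double-and-add from P = (22, 13):
  bit 0 = 1: acc = O + (22, 13) = (22, 13)
  bit 1 = 1: acc = (22, 13) + (10, 5) = (17, 21)
  bit 2 = 1: acc = (17, 21) + (16, 5) = (16, 18)

7P = (16, 18)


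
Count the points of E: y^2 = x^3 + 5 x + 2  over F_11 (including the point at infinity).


For each x in F_11, count y with y^2 = x^3 + 5 x + 2 mod 11:
  x = 2: RHS = 9, y in [3, 8]  -> 2 point(s)
  x = 3: RHS = 0, y in [0]  -> 1 point(s)
  x = 4: RHS = 9, y in [3, 8]  -> 2 point(s)
  x = 5: RHS = 9, y in [3, 8]  -> 2 point(s)
  x = 8: RHS = 4, y in [2, 9]  -> 2 point(s)
Affine points: 9. Add the point at infinity: total = 10.

#E(F_11) = 10


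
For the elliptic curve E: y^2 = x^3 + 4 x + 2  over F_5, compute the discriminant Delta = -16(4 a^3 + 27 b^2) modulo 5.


4 a^3 + 27 b^2 = 4*4^3 + 27*2^2 = 256 + 108 = 364
Delta = -16 * (364) = -5824
Delta mod 5 = 1

Delta = 1 (mod 5)


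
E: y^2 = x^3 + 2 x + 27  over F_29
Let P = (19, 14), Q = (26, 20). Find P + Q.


P != Q, so use the chord formula.
s = (y2 - y1) / (x2 - x1) = (6) / (7) mod 29 = 5
x3 = s^2 - x1 - x2 mod 29 = 5^2 - 19 - 26 = 9
y3 = s (x1 - x3) - y1 mod 29 = 5 * (19 - 9) - 14 = 7

P + Q = (9, 7)


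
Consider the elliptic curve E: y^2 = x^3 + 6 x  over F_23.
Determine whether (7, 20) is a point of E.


Check whether y^2 = x^3 + 6 x + 0 (mod 23) for (x, y) = (7, 20).
LHS: y^2 = 20^2 mod 23 = 9
RHS: x^3 + 6 x + 0 = 7^3 + 6*7 + 0 mod 23 = 17
LHS != RHS

No, not on the curve


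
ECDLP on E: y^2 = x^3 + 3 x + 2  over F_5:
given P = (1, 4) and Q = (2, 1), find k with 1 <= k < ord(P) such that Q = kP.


Enumerate multiples of P until we hit Q = (2, 1):
  1P = (1, 4)
  2P = (2, 4)
  3P = (2, 1)
Match found at i = 3.

k = 3


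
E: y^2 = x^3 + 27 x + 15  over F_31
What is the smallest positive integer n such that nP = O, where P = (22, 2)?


Compute successive multiples of P until we hit O:
  1P = (22, 2)
  2P = (25, 28)
  3P = (4, 30)
  4P = (30, 7)
  5P = (7, 19)
  6P = (11, 0)
  7P = (7, 12)
  8P = (30, 24)
  ... (continuing to 12P)
  12P = O

ord(P) = 12


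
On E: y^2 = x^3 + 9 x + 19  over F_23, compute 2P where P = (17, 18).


Doubling: s = (3 x1^2 + a) / (2 y1)
s = (3*17^2 + 9) / (2*18) mod 23 = 9
x3 = s^2 - 2 x1 mod 23 = 9^2 - 2*17 = 1
y3 = s (x1 - x3) - y1 mod 23 = 9 * (17 - 1) - 18 = 11

2P = (1, 11)


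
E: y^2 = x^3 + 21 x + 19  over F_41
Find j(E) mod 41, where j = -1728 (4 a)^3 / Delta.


Delta = -16(4 a^3 + 27 b^2) mod 41 = 4
-1728 * (4 a)^3 = -1728 * (4*21)^3 mod 41 = 34
j = 34 * 4^(-1) mod 41 = 29

j = 29 (mod 41)


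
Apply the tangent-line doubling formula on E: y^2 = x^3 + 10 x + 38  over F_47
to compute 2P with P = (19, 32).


Doubling: s = (3 x1^2 + a) / (2 y1)
s = (3*19^2 + 10) / (2*32) mod 47 = 9
x3 = s^2 - 2 x1 mod 47 = 9^2 - 2*19 = 43
y3 = s (x1 - x3) - y1 mod 47 = 9 * (19 - 43) - 32 = 34

2P = (43, 34)


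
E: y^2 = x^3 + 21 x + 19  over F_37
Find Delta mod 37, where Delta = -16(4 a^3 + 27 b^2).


4 a^3 + 27 b^2 = 4*21^3 + 27*19^2 = 37044 + 9747 = 46791
Delta = -16 * (46791) = -748656
Delta mod 37 = 2

Delta = 2 (mod 37)


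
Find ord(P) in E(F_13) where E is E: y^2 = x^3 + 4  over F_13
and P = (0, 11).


Compute successive multiples of P until we hit O:
  1P = (0, 11)
  2P = (0, 2)
  3P = O

ord(P) = 3


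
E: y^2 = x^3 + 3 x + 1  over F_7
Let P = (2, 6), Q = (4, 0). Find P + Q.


P != Q, so use the chord formula.
s = (y2 - y1) / (x2 - x1) = (1) / (2) mod 7 = 4
x3 = s^2 - x1 - x2 mod 7 = 4^2 - 2 - 4 = 3
y3 = s (x1 - x3) - y1 mod 7 = 4 * (2 - 3) - 6 = 4

P + Q = (3, 4)


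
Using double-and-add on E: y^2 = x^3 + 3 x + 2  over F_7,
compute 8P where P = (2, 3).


k = 8 = 1000_2 (binary, LSB first: 0001)
Double-and-add from P = (2, 3):
  bit 0 = 0: acc unchanged = O
  bit 1 = 0: acc unchanged = O
  bit 2 = 0: acc unchanged = O
  bit 3 = 1: acc = O + (2, 4) = (2, 4)

8P = (2, 4)


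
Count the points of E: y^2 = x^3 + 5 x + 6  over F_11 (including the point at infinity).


For each x in F_11, count y with y^2 = x^3 + 5 x + 6 mod 11:
  x = 1: RHS = 1, y in [1, 10]  -> 2 point(s)
  x = 3: RHS = 4, y in [2, 9]  -> 2 point(s)
  x = 10: RHS = 0, y in [0]  -> 1 point(s)
Affine points: 5. Add the point at infinity: total = 6.

#E(F_11) = 6


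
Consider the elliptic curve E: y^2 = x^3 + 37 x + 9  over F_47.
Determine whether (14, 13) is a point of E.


Check whether y^2 = x^3 + 37 x + 9 (mod 47) for (x, y) = (14, 13).
LHS: y^2 = 13^2 mod 47 = 28
RHS: x^3 + 37 x + 9 = 14^3 + 37*14 + 9 mod 47 = 28
LHS = RHS

Yes, on the curve


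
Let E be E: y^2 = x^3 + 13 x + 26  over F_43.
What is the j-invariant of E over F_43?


Delta = -16(4 a^3 + 27 b^2) mod 43 = 26
-1728 * (4 a)^3 = -1728 * (4*13)^3 mod 43 = 16
j = 16 * 26^(-1) mod 43 = 37

j = 37 (mod 43)


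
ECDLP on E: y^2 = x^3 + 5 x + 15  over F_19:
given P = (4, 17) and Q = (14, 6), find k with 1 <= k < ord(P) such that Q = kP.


Enumerate multiples of P until we hit Q = (14, 6):
  1P = (4, 17)
  2P = (12, 13)
  3P = (8, 4)
  4P = (14, 6)
Match found at i = 4.

k = 4


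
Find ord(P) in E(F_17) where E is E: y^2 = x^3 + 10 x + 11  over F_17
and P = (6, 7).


Compute successive multiples of P until we hit O:
  1P = (6, 7)
  2P = (7, 4)
  3P = (13, 14)
  4P = (16, 0)
  5P = (13, 3)
  6P = (7, 13)
  7P = (6, 10)
  8P = O

ord(P) = 8


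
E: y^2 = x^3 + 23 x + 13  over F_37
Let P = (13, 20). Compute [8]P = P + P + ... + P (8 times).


k = 8 = 1000_2 (binary, LSB first: 0001)
Double-and-add from P = (13, 20):
  bit 0 = 0: acc unchanged = O
  bit 1 = 0: acc unchanged = O
  bit 2 = 0: acc unchanged = O
  bit 3 = 1: acc = O + (13, 17) = (13, 17)

8P = (13, 17)


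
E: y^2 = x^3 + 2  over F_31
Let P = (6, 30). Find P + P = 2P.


Doubling: s = (3 x1^2 + a) / (2 y1)
s = (3*6^2 + 0) / (2*30) mod 31 = 8
x3 = s^2 - 2 x1 mod 31 = 8^2 - 2*6 = 21
y3 = s (x1 - x3) - y1 mod 31 = 8 * (6 - 21) - 30 = 5

2P = (21, 5)


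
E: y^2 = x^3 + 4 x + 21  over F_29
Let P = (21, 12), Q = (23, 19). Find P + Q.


P != Q, so use the chord formula.
s = (y2 - y1) / (x2 - x1) = (7) / (2) mod 29 = 18
x3 = s^2 - x1 - x2 mod 29 = 18^2 - 21 - 23 = 19
y3 = s (x1 - x3) - y1 mod 29 = 18 * (21 - 19) - 12 = 24

P + Q = (19, 24)


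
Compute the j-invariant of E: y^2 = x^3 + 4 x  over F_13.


Delta = -16(4 a^3 + 27 b^2) mod 13 = 12
-1728 * (4 a)^3 = -1728 * (4*4)^3 mod 13 = 1
j = 1 * 12^(-1) mod 13 = 12

j = 12 (mod 13)


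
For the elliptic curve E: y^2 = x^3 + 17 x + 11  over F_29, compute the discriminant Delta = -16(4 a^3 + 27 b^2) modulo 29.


4 a^3 + 27 b^2 = 4*17^3 + 27*11^2 = 19652 + 3267 = 22919
Delta = -16 * (22919) = -366704
Delta mod 29 = 1

Delta = 1 (mod 29)


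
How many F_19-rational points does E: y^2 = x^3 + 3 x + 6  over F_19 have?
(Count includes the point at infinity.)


For each x in F_19, count y with y^2 = x^3 + 3 x + 6 mod 19:
  x = 0: RHS = 6, y in [5, 14]  -> 2 point(s)
  x = 2: RHS = 1, y in [1, 18]  -> 2 point(s)
  x = 3: RHS = 4, y in [2, 17]  -> 2 point(s)
  x = 4: RHS = 6, y in [5, 14]  -> 2 point(s)
  x = 7: RHS = 9, y in [3, 16]  -> 2 point(s)
  x = 13: RHS = 0, y in [0]  -> 1 point(s)
  x = 15: RHS = 6, y in [5, 14]  -> 2 point(s)
  x = 17: RHS = 11, y in [7, 12]  -> 2 point(s)
Affine points: 15. Add the point at infinity: total = 16.

#E(F_19) = 16


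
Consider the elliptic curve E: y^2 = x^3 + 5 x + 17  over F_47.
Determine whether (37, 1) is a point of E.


Check whether y^2 = x^3 + 5 x + 17 (mod 47) for (x, y) = (37, 1).
LHS: y^2 = 1^2 mod 47 = 1
RHS: x^3 + 5 x + 17 = 37^3 + 5*37 + 17 mod 47 = 1
LHS = RHS

Yes, on the curve


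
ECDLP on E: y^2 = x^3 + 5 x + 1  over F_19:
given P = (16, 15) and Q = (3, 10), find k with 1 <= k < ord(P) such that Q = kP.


Enumerate multiples of P until we hit Q = (3, 10):
  1P = (16, 15)
  2P = (3, 9)
  3P = (1, 8)
  4P = (11, 0)
  5P = (1, 11)
  6P = (3, 10)
Match found at i = 6.

k = 6


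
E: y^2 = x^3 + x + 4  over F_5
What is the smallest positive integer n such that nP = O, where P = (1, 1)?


Compute successive multiples of P until we hit O:
  1P = (1, 1)
  2P = (2, 2)
  3P = (3, 2)
  4P = (0, 2)
  5P = (0, 3)
  6P = (3, 3)
  7P = (2, 3)
  8P = (1, 4)
  ... (continuing to 9P)
  9P = O

ord(P) = 9


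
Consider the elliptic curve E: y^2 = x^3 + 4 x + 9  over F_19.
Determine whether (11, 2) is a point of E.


Check whether y^2 = x^3 + 4 x + 9 (mod 19) for (x, y) = (11, 2).
LHS: y^2 = 2^2 mod 19 = 4
RHS: x^3 + 4 x + 9 = 11^3 + 4*11 + 9 mod 19 = 16
LHS != RHS

No, not on the curve


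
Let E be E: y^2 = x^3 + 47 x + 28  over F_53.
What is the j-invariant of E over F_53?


Delta = -16(4 a^3 + 27 b^2) mod 53 = 26
-1728 * (4 a)^3 = -1728 * (4*47)^3 mod 53 = 30
j = 30 * 26^(-1) mod 53 = 46

j = 46 (mod 53)


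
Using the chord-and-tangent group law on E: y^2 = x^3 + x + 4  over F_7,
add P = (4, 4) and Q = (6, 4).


P != Q, so use the chord formula.
s = (y2 - y1) / (x2 - x1) = (0) / (2) mod 7 = 0
x3 = s^2 - x1 - x2 mod 7 = 0^2 - 4 - 6 = 4
y3 = s (x1 - x3) - y1 mod 7 = 0 * (4 - 4) - 4 = 3

P + Q = (4, 3)


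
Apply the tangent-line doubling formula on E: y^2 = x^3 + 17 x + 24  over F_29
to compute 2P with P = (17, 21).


Doubling: s = (3 x1^2 + a) / (2 y1)
s = (3*17^2 + 17) / (2*21) mod 29 = 10
x3 = s^2 - 2 x1 mod 29 = 10^2 - 2*17 = 8
y3 = s (x1 - x3) - y1 mod 29 = 10 * (17 - 8) - 21 = 11

2P = (8, 11)


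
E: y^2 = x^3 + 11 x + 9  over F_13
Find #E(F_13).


For each x in F_13, count y with y^2 = x^3 + 11 x + 9 mod 13:
  x = 0: RHS = 9, y in [3, 10]  -> 2 point(s)
  x = 2: RHS = 0, y in [0]  -> 1 point(s)
  x = 3: RHS = 4, y in [2, 11]  -> 2 point(s)
  x = 4: RHS = 0, y in [0]  -> 1 point(s)
  x = 7: RHS = 0, y in [0]  -> 1 point(s)
  x = 10: RHS = 1, y in [1, 12]  -> 2 point(s)
  x = 12: RHS = 10, y in [6, 7]  -> 2 point(s)
Affine points: 11. Add the point at infinity: total = 12.

#E(F_13) = 12


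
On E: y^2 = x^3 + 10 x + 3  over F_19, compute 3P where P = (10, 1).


k = 3 = 11_2 (binary, LSB first: 11)
Double-and-add from P = (10, 1):
  bit 0 = 1: acc = O + (10, 1) = (10, 1)
  bit 1 = 1: acc = (10, 1) + (8, 5) = (5, 8)

3P = (5, 8)


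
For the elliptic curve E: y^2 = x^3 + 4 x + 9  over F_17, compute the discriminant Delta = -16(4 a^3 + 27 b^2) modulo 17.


4 a^3 + 27 b^2 = 4*4^3 + 27*9^2 = 256 + 2187 = 2443
Delta = -16 * (2443) = -39088
Delta mod 17 = 12

Delta = 12 (mod 17)


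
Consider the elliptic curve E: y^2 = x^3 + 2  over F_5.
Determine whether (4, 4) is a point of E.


Check whether y^2 = x^3 + 0 x + 2 (mod 5) for (x, y) = (4, 4).
LHS: y^2 = 4^2 mod 5 = 1
RHS: x^3 + 0 x + 2 = 4^3 + 0*4 + 2 mod 5 = 1
LHS = RHS

Yes, on the curve


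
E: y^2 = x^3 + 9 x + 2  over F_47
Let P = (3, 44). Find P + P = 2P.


Doubling: s = (3 x1^2 + a) / (2 y1)
s = (3*3^2 + 9) / (2*44) mod 47 = 41
x3 = s^2 - 2 x1 mod 47 = 41^2 - 2*3 = 30
y3 = s (x1 - x3) - y1 mod 47 = 41 * (3 - 30) - 44 = 24

2P = (30, 24)


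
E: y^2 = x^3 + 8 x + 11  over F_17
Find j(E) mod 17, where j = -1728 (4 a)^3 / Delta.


Delta = -16(4 a^3 + 27 b^2) mod 17 = 11
-1728 * (4 a)^3 = -1728 * (4*8)^3 mod 17 = 3
j = 3 * 11^(-1) mod 17 = 8

j = 8 (mod 17)


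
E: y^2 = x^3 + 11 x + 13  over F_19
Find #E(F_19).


For each x in F_19, count y with y^2 = x^3 + 11 x + 13 mod 19:
  x = 1: RHS = 6, y in [5, 14]  -> 2 point(s)
  x = 2: RHS = 5, y in [9, 10]  -> 2 point(s)
  x = 3: RHS = 16, y in [4, 15]  -> 2 point(s)
  x = 4: RHS = 7, y in [8, 11]  -> 2 point(s)
  x = 8: RHS = 5, y in [9, 10]  -> 2 point(s)
  x = 9: RHS = 5, y in [9, 10]  -> 2 point(s)
  x = 12: RHS = 11, y in [7, 12]  -> 2 point(s)
  x = 13: RHS = 16, y in [4, 15]  -> 2 point(s)
  x = 14: RHS = 4, y in [2, 17]  -> 2 point(s)
  x = 15: RHS = 0, y in [0]  -> 1 point(s)
  x = 18: RHS = 1, y in [1, 18]  -> 2 point(s)
Affine points: 21. Add the point at infinity: total = 22.

#E(F_19) = 22


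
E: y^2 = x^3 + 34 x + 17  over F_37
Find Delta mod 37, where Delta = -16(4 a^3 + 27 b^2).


4 a^3 + 27 b^2 = 4*34^3 + 27*17^2 = 157216 + 7803 = 165019
Delta = -16 * (165019) = -2640304
Delta mod 37 = 16

Delta = 16 (mod 37)


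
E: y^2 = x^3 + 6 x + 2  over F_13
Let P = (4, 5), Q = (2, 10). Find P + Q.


P != Q, so use the chord formula.
s = (y2 - y1) / (x2 - x1) = (5) / (11) mod 13 = 4
x3 = s^2 - x1 - x2 mod 13 = 4^2 - 4 - 2 = 10
y3 = s (x1 - x3) - y1 mod 13 = 4 * (4 - 10) - 5 = 10

P + Q = (10, 10)


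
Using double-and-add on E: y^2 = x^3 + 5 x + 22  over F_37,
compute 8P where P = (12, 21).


k = 8 = 1000_2 (binary, LSB first: 0001)
Double-and-add from P = (12, 21):
  bit 0 = 0: acc unchanged = O
  bit 1 = 0: acc unchanged = O
  bit 2 = 0: acc unchanged = O
  bit 3 = 1: acc = O + (12, 16) = (12, 16)

8P = (12, 16)


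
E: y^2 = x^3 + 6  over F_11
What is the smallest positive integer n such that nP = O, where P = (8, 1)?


Compute successive multiples of P until we hit O:
  1P = (8, 1)
  2P = (4, 9)
  3P = (3, 0)
  4P = (4, 2)
  5P = (8, 10)
  6P = O

ord(P) = 6


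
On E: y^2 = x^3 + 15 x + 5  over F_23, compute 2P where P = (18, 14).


Doubling: s = (3 x1^2 + a) / (2 y1)
s = (3*18^2 + 15) / (2*14) mod 23 = 18
x3 = s^2 - 2 x1 mod 23 = 18^2 - 2*18 = 12
y3 = s (x1 - x3) - y1 mod 23 = 18 * (18 - 12) - 14 = 2

2P = (12, 2)


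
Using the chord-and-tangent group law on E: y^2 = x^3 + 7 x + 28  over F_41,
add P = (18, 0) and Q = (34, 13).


P != Q, so use the chord formula.
s = (y2 - y1) / (x2 - x1) = (13) / (16) mod 41 = 29
x3 = s^2 - x1 - x2 mod 41 = 29^2 - 18 - 34 = 10
y3 = s (x1 - x3) - y1 mod 41 = 29 * (18 - 10) - 0 = 27

P + Q = (10, 27)


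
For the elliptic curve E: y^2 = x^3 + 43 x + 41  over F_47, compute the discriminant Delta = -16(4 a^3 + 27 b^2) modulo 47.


4 a^3 + 27 b^2 = 4*43^3 + 27*41^2 = 318028 + 45387 = 363415
Delta = -16 * (363415) = -5814640
Delta mod 47 = 12

Delta = 12 (mod 47)


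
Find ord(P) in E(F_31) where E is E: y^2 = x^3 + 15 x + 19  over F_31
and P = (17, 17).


Compute successive multiples of P until we hit O:
  1P = (17, 17)
  2P = (5, 8)
  3P = (27, 22)
  4P = (26, 25)
  5P = (24, 25)
  6P = (28, 28)
  7P = (18, 13)
  8P = (12, 25)
  ... (continuing to 17P)
  17P = O

ord(P) = 17


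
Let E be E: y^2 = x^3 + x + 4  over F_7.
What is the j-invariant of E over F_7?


Delta = -16(4 a^3 + 27 b^2) mod 7 = 3
-1728 * (4 a)^3 = -1728 * (4*1)^3 mod 7 = 1
j = 1 * 3^(-1) mod 7 = 5

j = 5 (mod 7)


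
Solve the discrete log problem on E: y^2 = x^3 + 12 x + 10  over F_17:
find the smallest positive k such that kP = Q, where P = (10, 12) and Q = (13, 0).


Enumerate multiples of P until we hit Q = (13, 0):
  1P = (10, 12)
  2P = (13, 0)
Match found at i = 2.

k = 2


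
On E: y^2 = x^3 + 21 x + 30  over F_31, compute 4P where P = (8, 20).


k = 4 = 100_2 (binary, LSB first: 001)
Double-and-add from P = (8, 20):
  bit 0 = 0: acc unchanged = O
  bit 1 = 0: acc unchanged = O
  bit 2 = 1: acc = O + (24, 6) = (24, 6)

4P = (24, 6)


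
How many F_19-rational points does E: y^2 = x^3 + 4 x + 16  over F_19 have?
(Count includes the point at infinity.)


For each x in F_19, count y with y^2 = x^3 + 4 x + 16 mod 19:
  x = 0: RHS = 16, y in [4, 15]  -> 2 point(s)
  x = 3: RHS = 17, y in [6, 13]  -> 2 point(s)
  x = 4: RHS = 1, y in [1, 18]  -> 2 point(s)
  x = 5: RHS = 9, y in [3, 16]  -> 2 point(s)
  x = 6: RHS = 9, y in [3, 16]  -> 2 point(s)
  x = 7: RHS = 7, y in [8, 11]  -> 2 point(s)
  x = 8: RHS = 9, y in [3, 16]  -> 2 point(s)
  x = 10: RHS = 11, y in [7, 12]  -> 2 point(s)
  x = 11: RHS = 4, y in [2, 17]  -> 2 point(s)
  x = 12: RHS = 6, y in [5, 14]  -> 2 point(s)
  x = 13: RHS = 4, y in [2, 17]  -> 2 point(s)
  x = 14: RHS = 4, y in [2, 17]  -> 2 point(s)
  x = 17: RHS = 0, y in [0]  -> 1 point(s)
  x = 18: RHS = 11, y in [7, 12]  -> 2 point(s)
Affine points: 27. Add the point at infinity: total = 28.

#E(F_19) = 28


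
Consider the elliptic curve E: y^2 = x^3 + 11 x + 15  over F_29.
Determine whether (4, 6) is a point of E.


Check whether y^2 = x^3 + 11 x + 15 (mod 29) for (x, y) = (4, 6).
LHS: y^2 = 6^2 mod 29 = 7
RHS: x^3 + 11 x + 15 = 4^3 + 11*4 + 15 mod 29 = 7
LHS = RHS

Yes, on the curve


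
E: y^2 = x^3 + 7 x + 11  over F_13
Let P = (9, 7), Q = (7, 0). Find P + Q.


P != Q, so use the chord formula.
s = (y2 - y1) / (x2 - x1) = (6) / (11) mod 13 = 10
x3 = s^2 - x1 - x2 mod 13 = 10^2 - 9 - 7 = 6
y3 = s (x1 - x3) - y1 mod 13 = 10 * (9 - 6) - 7 = 10

P + Q = (6, 10)


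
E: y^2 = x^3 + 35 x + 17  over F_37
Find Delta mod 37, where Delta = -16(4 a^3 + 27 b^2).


4 a^3 + 27 b^2 = 4*35^3 + 27*17^2 = 171500 + 7803 = 179303
Delta = -16 * (179303) = -2868848
Delta mod 37 = 21

Delta = 21 (mod 37)


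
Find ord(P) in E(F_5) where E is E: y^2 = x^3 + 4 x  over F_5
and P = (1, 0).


Compute successive multiples of P until we hit O:
  1P = (1, 0)
  2P = O

ord(P) = 2


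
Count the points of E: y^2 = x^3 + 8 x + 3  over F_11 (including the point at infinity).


For each x in F_11, count y with y^2 = x^3 + 8 x + 3 mod 11:
  x = 0: RHS = 3, y in [5, 6]  -> 2 point(s)
  x = 1: RHS = 1, y in [1, 10]  -> 2 point(s)
  x = 2: RHS = 5, y in [4, 7]  -> 2 point(s)
  x = 4: RHS = 0, y in [0]  -> 1 point(s)
  x = 5: RHS = 3, y in [5, 6]  -> 2 point(s)
  x = 6: RHS = 3, y in [5, 6]  -> 2 point(s)
  x = 9: RHS = 1, y in [1, 10]  -> 2 point(s)
  x = 10: RHS = 5, y in [4, 7]  -> 2 point(s)
Affine points: 15. Add the point at infinity: total = 16.

#E(F_11) = 16


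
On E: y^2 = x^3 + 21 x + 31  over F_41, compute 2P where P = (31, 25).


Doubling: s = (3 x1^2 + a) / (2 y1)
s = (3*31^2 + 21) / (2*25) mod 41 = 22
x3 = s^2 - 2 x1 mod 41 = 22^2 - 2*31 = 12
y3 = s (x1 - x3) - y1 mod 41 = 22 * (31 - 12) - 25 = 24

2P = (12, 24)


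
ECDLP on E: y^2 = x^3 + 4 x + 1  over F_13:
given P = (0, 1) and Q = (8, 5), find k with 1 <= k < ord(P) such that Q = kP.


Enumerate multiples of P until we hit Q = (8, 5):
  1P = (0, 1)
  2P = (4, 4)
  3P = (12, 3)
  4P = (5, 9)
  5P = (9, 8)
  6P = (3, 1)
  7P = (10, 12)
  8P = (2, 2)
  9P = (8, 8)
  10P = (8, 5)
Match found at i = 10.

k = 10


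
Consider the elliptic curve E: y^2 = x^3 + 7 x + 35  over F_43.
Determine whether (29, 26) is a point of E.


Check whether y^2 = x^3 + 7 x + 35 (mod 43) for (x, y) = (29, 26).
LHS: y^2 = 26^2 mod 43 = 31
RHS: x^3 + 7 x + 35 = 29^3 + 7*29 + 35 mod 43 = 31
LHS = RHS

Yes, on the curve


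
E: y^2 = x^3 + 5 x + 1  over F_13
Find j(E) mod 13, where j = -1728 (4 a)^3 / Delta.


Delta = -16(4 a^3 + 27 b^2) mod 13 = 5
-1728 * (4 a)^3 = -1728 * (4*5)^3 mod 13 = 5
j = 5 * 5^(-1) mod 13 = 1

j = 1 (mod 13)


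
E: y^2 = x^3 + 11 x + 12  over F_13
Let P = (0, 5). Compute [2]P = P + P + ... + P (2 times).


k = 2 = 10_2 (binary, LSB first: 01)
Double-and-add from P = (0, 5):
  bit 0 = 0: acc unchanged = O
  bit 1 = 1: acc = O + (12, 0) = (12, 0)

2P = (12, 0)


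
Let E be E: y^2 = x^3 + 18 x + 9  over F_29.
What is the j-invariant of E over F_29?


Delta = -16(4 a^3 + 27 b^2) mod 29 = 22
-1728 * (4 a)^3 = -1728 * (4*18)^3 mod 29 = 13
j = 13 * 22^(-1) mod 29 = 23

j = 23 (mod 29)


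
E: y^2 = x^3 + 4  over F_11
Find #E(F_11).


For each x in F_11, count y with y^2 = x^3 + 0 x + 4 mod 11:
  x = 0: RHS = 4, y in [2, 9]  -> 2 point(s)
  x = 1: RHS = 5, y in [4, 7]  -> 2 point(s)
  x = 2: RHS = 1, y in [1, 10]  -> 2 point(s)
  x = 3: RHS = 9, y in [3, 8]  -> 2 point(s)
  x = 6: RHS = 0, y in [0]  -> 1 point(s)
  x = 10: RHS = 3, y in [5, 6]  -> 2 point(s)
Affine points: 11. Add the point at infinity: total = 12.

#E(F_11) = 12


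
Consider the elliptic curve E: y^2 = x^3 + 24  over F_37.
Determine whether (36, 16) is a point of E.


Check whether y^2 = x^3 + 0 x + 24 (mod 37) for (x, y) = (36, 16).
LHS: y^2 = 16^2 mod 37 = 34
RHS: x^3 + 0 x + 24 = 36^3 + 0*36 + 24 mod 37 = 23
LHS != RHS

No, not on the curve


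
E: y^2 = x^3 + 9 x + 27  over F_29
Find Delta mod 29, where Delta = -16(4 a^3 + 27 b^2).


4 a^3 + 27 b^2 = 4*9^3 + 27*27^2 = 2916 + 19683 = 22599
Delta = -16 * (22599) = -361584
Delta mod 29 = 17

Delta = 17 (mod 29)


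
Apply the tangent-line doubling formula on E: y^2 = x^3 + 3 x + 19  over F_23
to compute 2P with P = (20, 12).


Doubling: s = (3 x1^2 + a) / (2 y1)
s = (3*20^2 + 3) / (2*12) mod 23 = 7
x3 = s^2 - 2 x1 mod 23 = 7^2 - 2*20 = 9
y3 = s (x1 - x3) - y1 mod 23 = 7 * (20 - 9) - 12 = 19

2P = (9, 19)


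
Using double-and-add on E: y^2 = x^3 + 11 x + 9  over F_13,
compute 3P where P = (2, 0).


k = 3 = 11_2 (binary, LSB first: 11)
Double-and-add from P = (2, 0):
  bit 0 = 1: acc = O + (2, 0) = (2, 0)
  bit 1 = 1: acc = (2, 0) + O = (2, 0)

3P = (2, 0)


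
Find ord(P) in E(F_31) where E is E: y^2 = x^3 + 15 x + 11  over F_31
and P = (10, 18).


Compute successive multiples of P until we hit O:
  1P = (10, 18)
  2P = (12, 11)
  3P = (29, 2)
  4P = (11, 22)
  5P = (26, 11)
  6P = (5, 5)
  7P = (24, 20)
  8P = (16, 21)
  ... (continuing to 37P)
  37P = O

ord(P) = 37


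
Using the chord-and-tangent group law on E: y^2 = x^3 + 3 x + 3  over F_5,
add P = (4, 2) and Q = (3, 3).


P != Q, so use the chord formula.
s = (y2 - y1) / (x2 - x1) = (1) / (4) mod 5 = 4
x3 = s^2 - x1 - x2 mod 5 = 4^2 - 4 - 3 = 4
y3 = s (x1 - x3) - y1 mod 5 = 4 * (4 - 4) - 2 = 3

P + Q = (4, 3)


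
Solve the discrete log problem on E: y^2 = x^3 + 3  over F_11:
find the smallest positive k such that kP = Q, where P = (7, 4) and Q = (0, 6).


Enumerate multiples of P until we hit Q = (0, 6):
  1P = (7, 4)
  2P = (0, 5)
  3P = (2, 0)
  4P = (0, 6)
Match found at i = 4.

k = 4


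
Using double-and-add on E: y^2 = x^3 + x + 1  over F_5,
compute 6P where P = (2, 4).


k = 6 = 110_2 (binary, LSB first: 011)
Double-and-add from P = (2, 4):
  bit 0 = 0: acc unchanged = O
  bit 1 = 1: acc = O + (2, 1) = (2, 1)
  bit 2 = 1: acc = (2, 1) + (2, 4) = O

6P = O


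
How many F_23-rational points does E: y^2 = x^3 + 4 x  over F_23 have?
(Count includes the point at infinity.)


For each x in F_23, count y with y^2 = x^3 + 4 x + 0 mod 23:
  x = 0: RHS = 0, y in [0]  -> 1 point(s)
  x = 2: RHS = 16, y in [4, 19]  -> 2 point(s)
  x = 3: RHS = 16, y in [4, 19]  -> 2 point(s)
  x = 7: RHS = 3, y in [7, 16]  -> 2 point(s)
  x = 9: RHS = 6, y in [11, 12]  -> 2 point(s)
  x = 11: RHS = 18, y in [8, 15]  -> 2 point(s)
  x = 13: RHS = 18, y in [8, 15]  -> 2 point(s)
  x = 15: RHS = 8, y in [10, 13]  -> 2 point(s)
  x = 17: RHS = 13, y in [6, 17]  -> 2 point(s)
  x = 18: RHS = 16, y in [4, 19]  -> 2 point(s)
  x = 19: RHS = 12, y in [9, 14]  -> 2 point(s)
  x = 22: RHS = 18, y in [8, 15]  -> 2 point(s)
Affine points: 23. Add the point at infinity: total = 24.

#E(F_23) = 24


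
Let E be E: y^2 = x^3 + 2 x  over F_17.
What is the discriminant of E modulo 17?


4 a^3 + 27 b^2 = 4*2^3 + 27*0^2 = 32 + 0 = 32
Delta = -16 * (32) = -512
Delta mod 17 = 15

Delta = 15 (mod 17)


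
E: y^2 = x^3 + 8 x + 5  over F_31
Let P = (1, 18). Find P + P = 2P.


Doubling: s = (3 x1^2 + a) / (2 y1)
s = (3*1^2 + 8) / (2*18) mod 31 = 27
x3 = s^2 - 2 x1 mod 31 = 27^2 - 2*1 = 14
y3 = s (x1 - x3) - y1 mod 31 = 27 * (1 - 14) - 18 = 3

2P = (14, 3)


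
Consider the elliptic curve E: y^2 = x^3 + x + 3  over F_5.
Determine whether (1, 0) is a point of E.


Check whether y^2 = x^3 + 1 x + 3 (mod 5) for (x, y) = (1, 0).
LHS: y^2 = 0^2 mod 5 = 0
RHS: x^3 + 1 x + 3 = 1^3 + 1*1 + 3 mod 5 = 0
LHS = RHS

Yes, on the curve


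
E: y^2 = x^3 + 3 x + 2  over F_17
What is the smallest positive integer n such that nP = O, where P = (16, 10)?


Compute successive multiples of P until we hit O:
  1P = (16, 10)
  2P = (6, 10)
  3P = (12, 7)
  4P = (14, 0)
  5P = (12, 10)
  6P = (6, 7)
  7P = (16, 7)
  8P = O

ord(P) = 8


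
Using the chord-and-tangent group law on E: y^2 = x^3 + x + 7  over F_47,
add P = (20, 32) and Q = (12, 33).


P != Q, so use the chord formula.
s = (y2 - y1) / (x2 - x1) = (1) / (39) mod 47 = 41
x3 = s^2 - x1 - x2 mod 47 = 41^2 - 20 - 12 = 4
y3 = s (x1 - x3) - y1 mod 47 = 41 * (20 - 4) - 32 = 13

P + Q = (4, 13)


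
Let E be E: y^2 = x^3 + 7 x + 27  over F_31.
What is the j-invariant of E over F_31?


Delta = -16(4 a^3 + 27 b^2) mod 31 = 28
-1728 * (4 a)^3 = -1728 * (4*7)^3 mod 31 = 1
j = 1 * 28^(-1) mod 31 = 10

j = 10 (mod 31)


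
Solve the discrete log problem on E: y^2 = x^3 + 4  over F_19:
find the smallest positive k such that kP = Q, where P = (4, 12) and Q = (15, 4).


Enumerate multiples of P until we hit Q = (15, 4):
  1P = (4, 12)
  2P = (15, 4)
Match found at i = 2.

k = 2


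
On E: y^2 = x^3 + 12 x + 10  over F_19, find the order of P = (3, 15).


Compute successive multiples of P until we hit O:
  1P = (3, 15)
  2P = (5, 9)
  3P = (1, 17)
  4P = (16, 17)
  5P = (17, 15)
  6P = (18, 4)
  7P = (2, 2)
  8P = (12, 1)
  ... (continuing to 24P)
  24P = O

ord(P) = 24


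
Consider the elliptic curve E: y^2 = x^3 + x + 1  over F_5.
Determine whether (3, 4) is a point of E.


Check whether y^2 = x^3 + 1 x + 1 (mod 5) for (x, y) = (3, 4).
LHS: y^2 = 4^2 mod 5 = 1
RHS: x^3 + 1 x + 1 = 3^3 + 1*3 + 1 mod 5 = 1
LHS = RHS

Yes, on the curve


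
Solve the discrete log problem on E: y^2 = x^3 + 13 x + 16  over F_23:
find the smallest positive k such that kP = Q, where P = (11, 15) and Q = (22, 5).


Enumerate multiples of P until we hit Q = (22, 5):
  1P = (11, 15)
  2P = (7, 6)
  3P = (0, 4)
  4P = (13, 6)
  5P = (2, 2)
  6P = (3, 17)
  7P = (22, 5)
Match found at i = 7.

k = 7


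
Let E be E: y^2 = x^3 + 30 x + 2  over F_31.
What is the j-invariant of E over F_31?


Delta = -16(4 a^3 + 27 b^2) mod 31 = 10
-1728 * (4 a)^3 = -1728 * (4*30)^3 mod 31 = 15
j = 15 * 10^(-1) mod 31 = 17

j = 17 (mod 31)


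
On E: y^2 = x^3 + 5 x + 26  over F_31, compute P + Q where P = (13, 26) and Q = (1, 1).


P != Q, so use the chord formula.
s = (y2 - y1) / (x2 - x1) = (6) / (19) mod 31 = 15
x3 = s^2 - x1 - x2 mod 31 = 15^2 - 13 - 1 = 25
y3 = s (x1 - x3) - y1 mod 31 = 15 * (13 - 25) - 26 = 11

P + Q = (25, 11)


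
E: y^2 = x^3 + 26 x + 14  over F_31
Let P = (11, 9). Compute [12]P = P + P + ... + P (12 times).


k = 12 = 1100_2 (binary, LSB first: 0011)
Double-and-add from P = (11, 9):
  bit 0 = 0: acc unchanged = O
  bit 1 = 0: acc unchanged = O
  bit 2 = 1: acc = O + (26, 21) = (26, 21)
  bit 3 = 1: acc = (26, 21) + (30, 24) = (24, 27)

12P = (24, 27)


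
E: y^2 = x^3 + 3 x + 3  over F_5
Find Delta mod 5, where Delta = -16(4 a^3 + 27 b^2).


4 a^3 + 27 b^2 = 4*3^3 + 27*3^2 = 108 + 243 = 351
Delta = -16 * (351) = -5616
Delta mod 5 = 4

Delta = 4 (mod 5)


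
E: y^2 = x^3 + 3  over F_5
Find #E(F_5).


For each x in F_5, count y with y^2 = x^3 + 0 x + 3 mod 5:
  x = 1: RHS = 4, y in [2, 3]  -> 2 point(s)
  x = 2: RHS = 1, y in [1, 4]  -> 2 point(s)
  x = 3: RHS = 0, y in [0]  -> 1 point(s)
Affine points: 5. Add the point at infinity: total = 6.

#E(F_5) = 6


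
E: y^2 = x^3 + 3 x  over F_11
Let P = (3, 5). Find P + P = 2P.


Doubling: s = (3 x1^2 + a) / (2 y1)
s = (3*3^2 + 3) / (2*5) mod 11 = 3
x3 = s^2 - 2 x1 mod 11 = 3^2 - 2*3 = 3
y3 = s (x1 - x3) - y1 mod 11 = 3 * (3 - 3) - 5 = 6

2P = (3, 6)


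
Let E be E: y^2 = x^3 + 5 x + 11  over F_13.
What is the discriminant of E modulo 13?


4 a^3 + 27 b^2 = 4*5^3 + 27*11^2 = 500 + 3267 = 3767
Delta = -16 * (3767) = -60272
Delta mod 13 = 9

Delta = 9 (mod 13)


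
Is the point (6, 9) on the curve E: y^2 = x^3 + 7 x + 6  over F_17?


Check whether y^2 = x^3 + 7 x + 6 (mod 17) for (x, y) = (6, 9).
LHS: y^2 = 9^2 mod 17 = 13
RHS: x^3 + 7 x + 6 = 6^3 + 7*6 + 6 mod 17 = 9
LHS != RHS

No, not on the curve


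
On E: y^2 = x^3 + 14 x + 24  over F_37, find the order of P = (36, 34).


Compute successive multiples of P until we hit O:
  1P = (36, 34)
  2P = (9, 19)
  3P = (22, 19)
  4P = (23, 9)
  5P = (6, 18)
  6P = (4, 25)
  7P = (18, 15)
  8P = (21, 25)
  ... (continuing to 31P)
  31P = O

ord(P) = 31


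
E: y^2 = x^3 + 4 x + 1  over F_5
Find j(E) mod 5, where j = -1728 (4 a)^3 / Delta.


Delta = -16(4 a^3 + 27 b^2) mod 5 = 2
-1728 * (4 a)^3 = -1728 * (4*4)^3 mod 5 = 2
j = 2 * 2^(-1) mod 5 = 1

j = 1 (mod 5)


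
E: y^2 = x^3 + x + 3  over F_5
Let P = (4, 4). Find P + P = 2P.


Doubling: s = (3 x1^2 + a) / (2 y1)
s = (3*4^2 + 1) / (2*4) mod 5 = 3
x3 = s^2 - 2 x1 mod 5 = 3^2 - 2*4 = 1
y3 = s (x1 - x3) - y1 mod 5 = 3 * (4 - 1) - 4 = 0

2P = (1, 0)


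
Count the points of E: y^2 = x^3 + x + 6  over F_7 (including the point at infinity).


For each x in F_7, count y with y^2 = x^3 + 1 x + 6 mod 7:
  x = 1: RHS = 1, y in [1, 6]  -> 2 point(s)
  x = 2: RHS = 2, y in [3, 4]  -> 2 point(s)
  x = 3: RHS = 1, y in [1, 6]  -> 2 point(s)
  x = 4: RHS = 4, y in [2, 5]  -> 2 point(s)
  x = 6: RHS = 4, y in [2, 5]  -> 2 point(s)
Affine points: 10. Add the point at infinity: total = 11.

#E(F_7) = 11


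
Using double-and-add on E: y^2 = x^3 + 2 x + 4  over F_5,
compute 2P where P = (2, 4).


k = 2 = 10_2 (binary, LSB first: 01)
Double-and-add from P = (2, 4):
  bit 0 = 0: acc unchanged = O
  bit 1 = 1: acc = O + (0, 2) = (0, 2)

2P = (0, 2)


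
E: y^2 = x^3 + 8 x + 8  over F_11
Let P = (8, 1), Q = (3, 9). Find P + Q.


P != Q, so use the chord formula.
s = (y2 - y1) / (x2 - x1) = (8) / (6) mod 11 = 5
x3 = s^2 - x1 - x2 mod 11 = 5^2 - 8 - 3 = 3
y3 = s (x1 - x3) - y1 mod 11 = 5 * (8 - 3) - 1 = 2

P + Q = (3, 2)


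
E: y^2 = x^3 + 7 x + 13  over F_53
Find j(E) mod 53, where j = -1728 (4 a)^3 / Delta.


Delta = -16(4 a^3 + 27 b^2) mod 53 = 16
-1728 * (4 a)^3 = -1728 * (4*7)^3 mod 53 = 51
j = 51 * 16^(-1) mod 53 = 33

j = 33 (mod 53)


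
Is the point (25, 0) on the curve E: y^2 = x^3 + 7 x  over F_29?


Check whether y^2 = x^3 + 7 x + 0 (mod 29) for (x, y) = (25, 0).
LHS: y^2 = 0^2 mod 29 = 0
RHS: x^3 + 7 x + 0 = 25^3 + 7*25 + 0 mod 29 = 24
LHS != RHS

No, not on the curve


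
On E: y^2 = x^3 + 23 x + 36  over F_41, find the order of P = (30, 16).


Compute successive multiples of P until we hit O:
  1P = (30, 16)
  2P = (20, 38)
  3P = (27, 2)
  4P = (24, 12)
  5P = (33, 23)
  6P = (29, 0)
  7P = (33, 18)
  8P = (24, 29)
  ... (continuing to 12P)
  12P = O

ord(P) = 12


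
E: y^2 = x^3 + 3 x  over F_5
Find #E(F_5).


For each x in F_5, count y with y^2 = x^3 + 3 x + 0 mod 5:
  x = 0: RHS = 0, y in [0]  -> 1 point(s)
  x = 1: RHS = 4, y in [2, 3]  -> 2 point(s)
  x = 2: RHS = 4, y in [2, 3]  -> 2 point(s)
  x = 3: RHS = 1, y in [1, 4]  -> 2 point(s)
  x = 4: RHS = 1, y in [1, 4]  -> 2 point(s)
Affine points: 9. Add the point at infinity: total = 10.

#E(F_5) = 10


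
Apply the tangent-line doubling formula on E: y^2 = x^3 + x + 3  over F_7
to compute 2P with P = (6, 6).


Doubling: s = (3 x1^2 + a) / (2 y1)
s = (3*6^2 + 1) / (2*6) mod 7 = 5
x3 = s^2 - 2 x1 mod 7 = 5^2 - 2*6 = 6
y3 = s (x1 - x3) - y1 mod 7 = 5 * (6 - 6) - 6 = 1

2P = (6, 1)


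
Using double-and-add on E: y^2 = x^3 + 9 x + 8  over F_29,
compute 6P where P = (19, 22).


k = 6 = 110_2 (binary, LSB first: 011)
Double-and-add from P = (19, 22):
  bit 0 = 0: acc unchanged = O
  bit 1 = 1: acc = O + (14, 23) = (14, 23)
  bit 2 = 1: acc = (14, 23) + (2, 18) = (17, 12)

6P = (17, 12)


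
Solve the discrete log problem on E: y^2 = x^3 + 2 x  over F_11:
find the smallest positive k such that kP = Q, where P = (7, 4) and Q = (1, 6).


Enumerate multiples of P until we hit Q = (1, 6):
  1P = (7, 4)
  2P = (1, 6)
Match found at i = 2.

k = 2


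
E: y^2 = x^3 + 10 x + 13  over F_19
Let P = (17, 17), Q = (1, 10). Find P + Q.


P != Q, so use the chord formula.
s = (y2 - y1) / (x2 - x1) = (12) / (3) mod 19 = 4
x3 = s^2 - x1 - x2 mod 19 = 4^2 - 17 - 1 = 17
y3 = s (x1 - x3) - y1 mod 19 = 4 * (17 - 17) - 17 = 2

P + Q = (17, 2)


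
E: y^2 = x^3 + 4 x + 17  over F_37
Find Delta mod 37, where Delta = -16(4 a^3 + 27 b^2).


4 a^3 + 27 b^2 = 4*4^3 + 27*17^2 = 256 + 7803 = 8059
Delta = -16 * (8059) = -128944
Delta mod 37 = 1

Delta = 1 (mod 37)


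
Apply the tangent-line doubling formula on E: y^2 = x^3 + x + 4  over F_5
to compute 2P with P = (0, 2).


Doubling: s = (3 x1^2 + a) / (2 y1)
s = (3*0^2 + 1) / (2*2) mod 5 = 4
x3 = s^2 - 2 x1 mod 5 = 4^2 - 2*0 = 1
y3 = s (x1 - x3) - y1 mod 5 = 4 * (0 - 1) - 2 = 4

2P = (1, 4)


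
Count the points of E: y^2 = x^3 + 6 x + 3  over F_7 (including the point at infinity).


For each x in F_7, count y with y^2 = x^3 + 6 x + 3 mod 7:
  x = 2: RHS = 2, y in [3, 4]  -> 2 point(s)
  x = 4: RHS = 0, y in [0]  -> 1 point(s)
  x = 5: RHS = 4, y in [2, 5]  -> 2 point(s)
Affine points: 5. Add the point at infinity: total = 6.

#E(F_7) = 6


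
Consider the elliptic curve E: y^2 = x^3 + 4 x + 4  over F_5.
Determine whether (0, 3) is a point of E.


Check whether y^2 = x^3 + 4 x + 4 (mod 5) for (x, y) = (0, 3).
LHS: y^2 = 3^2 mod 5 = 4
RHS: x^3 + 4 x + 4 = 0^3 + 4*0 + 4 mod 5 = 4
LHS = RHS

Yes, on the curve


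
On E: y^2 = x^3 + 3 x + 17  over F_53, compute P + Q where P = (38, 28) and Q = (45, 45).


P != Q, so use the chord formula.
s = (y2 - y1) / (x2 - x1) = (17) / (7) mod 53 = 10
x3 = s^2 - x1 - x2 mod 53 = 10^2 - 38 - 45 = 17
y3 = s (x1 - x3) - y1 mod 53 = 10 * (38 - 17) - 28 = 23

P + Q = (17, 23)


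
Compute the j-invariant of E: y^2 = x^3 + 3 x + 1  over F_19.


Delta = -16(4 a^3 + 27 b^2) mod 19 = 6
-1728 * (4 a)^3 = -1728 * (4*3)^3 mod 19 = 18
j = 18 * 6^(-1) mod 19 = 3

j = 3 (mod 19)


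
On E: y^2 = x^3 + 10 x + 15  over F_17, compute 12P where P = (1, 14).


k = 12 = 1100_2 (binary, LSB first: 0011)
Double-and-add from P = (1, 14):
  bit 0 = 0: acc unchanged = O
  bit 1 = 0: acc unchanged = O
  bit 2 = 1: acc = O + (3, 2) = (3, 2)
  bit 3 = 1: acc = (3, 2) + (2, 3) = (13, 8)

12P = (13, 8)


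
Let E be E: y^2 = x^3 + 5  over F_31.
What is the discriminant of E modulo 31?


4 a^3 + 27 b^2 = 4*0^3 + 27*5^2 = 0 + 675 = 675
Delta = -16 * (675) = -10800
Delta mod 31 = 19

Delta = 19 (mod 31)


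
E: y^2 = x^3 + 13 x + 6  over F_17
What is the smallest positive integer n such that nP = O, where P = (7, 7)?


Compute successive multiples of P until we hit O:
  1P = (7, 7)
  2P = (16, 14)
  3P = (3, 15)
  4P = (11, 1)
  5P = (14, 12)
  6P = (9, 11)
  7P = (5, 14)
  8P = (13, 14)
  ... (continuing to 17P)
  17P = O

ord(P) = 17


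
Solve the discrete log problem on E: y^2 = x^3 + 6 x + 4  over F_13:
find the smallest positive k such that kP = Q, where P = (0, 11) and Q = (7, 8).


Enumerate multiples of P until we hit Q = (7, 8):
  1P = (0, 11)
  2P = (12, 7)
  3P = (4, 12)
  4P = (5, 4)
  5P = (11, 7)
  6P = (6, 3)
  7P = (3, 6)
  8P = (7, 5)
  9P = (7, 8)
Match found at i = 9.

k = 9


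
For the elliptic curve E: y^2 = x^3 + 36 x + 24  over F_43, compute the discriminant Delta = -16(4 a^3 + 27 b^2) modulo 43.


4 a^3 + 27 b^2 = 4*36^3 + 27*24^2 = 186624 + 15552 = 202176
Delta = -16 * (202176) = -3234816
Delta mod 43 = 31

Delta = 31 (mod 43)


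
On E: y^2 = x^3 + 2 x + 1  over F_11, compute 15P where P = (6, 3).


k = 15 = 1111_2 (binary, LSB first: 1111)
Double-and-add from P = (6, 3):
  bit 0 = 1: acc = O + (6, 3) = (6, 3)
  bit 1 = 1: acc = (6, 3) + (10, 8) = (0, 10)
  bit 2 = 1: acc = (0, 10) + (3, 10) = (8, 1)
  bit 3 = 1: acc = (8, 1) + (9, 0) = (6, 8)

15P = (6, 8)


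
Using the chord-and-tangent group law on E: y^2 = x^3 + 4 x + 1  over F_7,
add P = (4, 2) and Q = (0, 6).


P != Q, so use the chord formula.
s = (y2 - y1) / (x2 - x1) = (4) / (3) mod 7 = 6
x3 = s^2 - x1 - x2 mod 7 = 6^2 - 4 - 0 = 4
y3 = s (x1 - x3) - y1 mod 7 = 6 * (4 - 4) - 2 = 5

P + Q = (4, 5)


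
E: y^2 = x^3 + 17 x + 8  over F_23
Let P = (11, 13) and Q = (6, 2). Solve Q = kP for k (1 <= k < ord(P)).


Enumerate multiples of P until we hit Q = (6, 2):
  1P = (11, 13)
  2P = (17, 9)
  3P = (21, 9)
  4P = (16, 12)
  5P = (8, 14)
  6P = (22, 6)
  7P = (2, 21)
  8P = (0, 13)
  9P = (12, 10)
  10P = (9, 4)
  11P = (6, 21)
  12P = (15, 21)
  13P = (1, 7)
  14P = (4, 5)
  15P = (14, 0)
  16P = (4, 18)
  17P = (1, 16)
  18P = (15, 2)
  19P = (6, 2)
Match found at i = 19.

k = 19


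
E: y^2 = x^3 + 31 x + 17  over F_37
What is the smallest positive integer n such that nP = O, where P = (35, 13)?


Compute successive multiples of P until we hit O:
  1P = (35, 13)
  2P = (15, 3)
  3P = (15, 34)
  4P = (35, 24)
  5P = O

ord(P) = 5


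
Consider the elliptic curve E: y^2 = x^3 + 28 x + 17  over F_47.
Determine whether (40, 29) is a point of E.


Check whether y^2 = x^3 + 28 x + 17 (mod 47) for (x, y) = (40, 29).
LHS: y^2 = 29^2 mod 47 = 42
RHS: x^3 + 28 x + 17 = 40^3 + 28*40 + 17 mod 47 = 42
LHS = RHS

Yes, on the curve


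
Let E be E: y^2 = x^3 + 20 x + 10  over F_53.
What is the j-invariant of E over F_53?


Delta = -16(4 a^3 + 27 b^2) mod 53 = 28
-1728 * (4 a)^3 = -1728 * (4*20)^3 mod 53 = 49
j = 49 * 28^(-1) mod 53 = 15

j = 15 (mod 53)


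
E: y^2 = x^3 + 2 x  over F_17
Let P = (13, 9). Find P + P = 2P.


Doubling: s = (3 x1^2 + a) / (2 y1)
s = (3*13^2 + 2) / (2*9) mod 17 = 16
x3 = s^2 - 2 x1 mod 17 = 16^2 - 2*13 = 9
y3 = s (x1 - x3) - y1 mod 17 = 16 * (13 - 9) - 9 = 4

2P = (9, 4)


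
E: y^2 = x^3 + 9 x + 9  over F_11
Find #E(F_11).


For each x in F_11, count y with y^2 = x^3 + 9 x + 9 mod 11:
  x = 0: RHS = 9, y in [3, 8]  -> 2 point(s)
  x = 5: RHS = 3, y in [5, 6]  -> 2 point(s)
  x = 6: RHS = 4, y in [2, 9]  -> 2 point(s)
  x = 9: RHS = 5, y in [4, 7]  -> 2 point(s)
Affine points: 8. Add the point at infinity: total = 9.

#E(F_11) = 9


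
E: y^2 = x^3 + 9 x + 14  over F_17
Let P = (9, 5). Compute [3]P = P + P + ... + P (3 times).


k = 3 = 11_2 (binary, LSB first: 11)
Double-and-add from P = (9, 5):
  bit 0 = 1: acc = O + (9, 5) = (9, 5)
  bit 1 = 1: acc = (9, 5) + (3, 0) = (9, 12)

3P = (9, 12)


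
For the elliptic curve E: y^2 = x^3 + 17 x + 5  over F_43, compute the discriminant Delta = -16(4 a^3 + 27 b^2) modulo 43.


4 a^3 + 27 b^2 = 4*17^3 + 27*5^2 = 19652 + 675 = 20327
Delta = -16 * (20327) = -325232
Delta mod 43 = 20

Delta = 20 (mod 43)


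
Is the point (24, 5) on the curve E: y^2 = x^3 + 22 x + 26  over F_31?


Check whether y^2 = x^3 + 22 x + 26 (mod 31) for (x, y) = (24, 5).
LHS: y^2 = 5^2 mod 31 = 25
RHS: x^3 + 22 x + 26 = 24^3 + 22*24 + 26 mod 31 = 25
LHS = RHS

Yes, on the curve


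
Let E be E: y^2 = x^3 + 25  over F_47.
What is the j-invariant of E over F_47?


Delta = -16(4 a^3 + 27 b^2) mod 47 = 15
-1728 * (4 a)^3 = -1728 * (4*0)^3 mod 47 = 0
j = 0 * 15^(-1) mod 47 = 0

j = 0 (mod 47)


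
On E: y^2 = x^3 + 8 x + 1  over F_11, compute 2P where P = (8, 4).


Doubling: s = (3 x1^2 + a) / (2 y1)
s = (3*8^2 + 8) / (2*4) mod 11 = 3
x3 = s^2 - 2 x1 mod 11 = 3^2 - 2*8 = 4
y3 = s (x1 - x3) - y1 mod 11 = 3 * (8 - 4) - 4 = 8

2P = (4, 8)


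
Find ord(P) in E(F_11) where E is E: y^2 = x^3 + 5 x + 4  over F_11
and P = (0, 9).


Compute successive multiples of P until we hit O:
  1P = (0, 9)
  2P = (5, 0)
  3P = (0, 2)
  4P = O

ord(P) = 4


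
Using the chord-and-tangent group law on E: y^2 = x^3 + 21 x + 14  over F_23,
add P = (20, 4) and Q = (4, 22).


P != Q, so use the chord formula.
s = (y2 - y1) / (x2 - x1) = (18) / (7) mod 23 = 19
x3 = s^2 - x1 - x2 mod 23 = 19^2 - 20 - 4 = 15
y3 = s (x1 - x3) - y1 mod 23 = 19 * (20 - 15) - 4 = 22

P + Q = (15, 22)


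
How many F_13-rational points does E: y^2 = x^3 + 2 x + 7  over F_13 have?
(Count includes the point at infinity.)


For each x in F_13, count y with y^2 = x^3 + 2 x + 7 mod 13:
  x = 1: RHS = 10, y in [6, 7]  -> 2 point(s)
  x = 3: RHS = 1, y in [1, 12]  -> 2 point(s)
  x = 4: RHS = 1, y in [1, 12]  -> 2 point(s)
  x = 5: RHS = 12, y in [5, 8]  -> 2 point(s)
  x = 6: RHS = 1, y in [1, 12]  -> 2 point(s)
  x = 7: RHS = 0, y in [0]  -> 1 point(s)
  x = 9: RHS = 0, y in [0]  -> 1 point(s)
  x = 10: RHS = 0, y in [0]  -> 1 point(s)
  x = 12: RHS = 4, y in [2, 11]  -> 2 point(s)
Affine points: 15. Add the point at infinity: total = 16.

#E(F_13) = 16
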